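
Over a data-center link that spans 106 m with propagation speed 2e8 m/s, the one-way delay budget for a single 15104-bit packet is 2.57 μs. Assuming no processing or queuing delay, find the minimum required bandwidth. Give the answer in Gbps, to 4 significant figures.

Propagation delay = 106 / 200000000 = 0.53 μs.
Transmission budget = 2.57 − 0.53 = 2.04 μs.
R ≥ L / t_tx = 15104 bits / 2.04e-06 s = 7.404 Gbps.

7.404 Gbps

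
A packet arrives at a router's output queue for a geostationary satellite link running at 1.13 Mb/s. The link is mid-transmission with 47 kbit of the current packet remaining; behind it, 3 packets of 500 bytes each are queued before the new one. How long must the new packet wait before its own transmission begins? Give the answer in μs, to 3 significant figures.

52200 μs

Each queued packet: L/R = 4000/1130000 = 3539.82 μs.
3 queued → 10619.5 μs.
Plus remaining 47000 bits of current packet: 41592.9 μs.
Queuing delay = 52200 μs.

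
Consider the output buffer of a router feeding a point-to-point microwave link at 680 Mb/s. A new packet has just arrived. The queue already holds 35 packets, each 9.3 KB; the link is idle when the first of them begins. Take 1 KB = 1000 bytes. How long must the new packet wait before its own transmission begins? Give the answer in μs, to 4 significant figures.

Each queued packet: L/R = 74400/680000000 = 109.412 μs.
35 queued → 3829.41 μs.
Queuing delay = 3829 μs.

3829 μs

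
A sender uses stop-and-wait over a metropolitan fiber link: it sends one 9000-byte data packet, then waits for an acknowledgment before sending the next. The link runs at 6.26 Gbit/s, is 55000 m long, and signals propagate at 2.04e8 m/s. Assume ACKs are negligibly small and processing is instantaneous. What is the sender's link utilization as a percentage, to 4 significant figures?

t_tx = L/R = 72000/6260000000 = 1.15016e-05 s.
t_prop = 55000/204000000 = 0.000269608 s; RTT = 0.000539216 s.
Cycle = t_tx + RTT = 0.000550717 s.
Utilization = t_tx / cycle = 1.15016e-05/0.000550717 = 2.088 %.

2.088 %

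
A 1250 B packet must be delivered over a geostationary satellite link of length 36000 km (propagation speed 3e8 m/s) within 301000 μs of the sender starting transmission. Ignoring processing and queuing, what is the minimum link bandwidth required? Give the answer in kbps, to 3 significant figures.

L = 10000 bits.
Propagation delay = 36000000 / 300000000 = 120000 μs.
Transmission budget = 301000 − 120000 = 181000 μs.
R ≥ L / t_tx = 10000 bits / 0.181 s = 55.2 kbps.

55.2 kbps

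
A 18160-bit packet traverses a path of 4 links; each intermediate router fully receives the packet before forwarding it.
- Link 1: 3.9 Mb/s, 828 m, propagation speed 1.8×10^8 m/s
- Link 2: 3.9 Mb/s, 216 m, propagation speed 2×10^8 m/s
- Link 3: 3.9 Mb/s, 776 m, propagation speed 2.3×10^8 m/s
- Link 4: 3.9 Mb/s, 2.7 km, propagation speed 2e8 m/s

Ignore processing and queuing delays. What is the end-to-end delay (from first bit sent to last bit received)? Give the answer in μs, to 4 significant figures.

Transmission delay per hop = L/R = 18160/3900000 = 4656.41 μs; 4 hops → 18625.6 μs.
Propagation delays (d/s per hop): 4.6, 1.08, 3.37391, 13.5 μs; sum = 22.5539 μs.
End-to-end = 18650 μs.

18650 μs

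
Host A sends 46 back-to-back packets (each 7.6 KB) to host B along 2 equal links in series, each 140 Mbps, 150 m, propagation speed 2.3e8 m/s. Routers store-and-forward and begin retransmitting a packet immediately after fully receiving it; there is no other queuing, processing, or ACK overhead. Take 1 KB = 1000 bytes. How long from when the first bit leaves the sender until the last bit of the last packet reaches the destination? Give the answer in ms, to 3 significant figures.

Per-hop transmission t_tx = L/R = 60800/140000000 = 0.434286 ms.
Per-hop propagation t_prop = 150/2.3e+08 = 0.000652174 ms.
Pipeline fill: first packet needs 2·t_tx to clear all hops; remaining 45 packets each add one t_tx.
Total = (2+46-1)·t_tx + 2·t_prop = 47·0.434286 + 2·0.000652174 = 20.4 ms.

20.4 ms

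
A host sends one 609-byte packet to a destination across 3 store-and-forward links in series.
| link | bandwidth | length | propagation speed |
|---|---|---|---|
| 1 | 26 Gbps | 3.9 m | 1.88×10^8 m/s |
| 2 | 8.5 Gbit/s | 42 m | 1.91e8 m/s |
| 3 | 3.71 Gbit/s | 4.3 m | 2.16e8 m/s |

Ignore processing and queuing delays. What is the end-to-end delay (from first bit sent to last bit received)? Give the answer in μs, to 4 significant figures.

L = 609 × 8 = 4872 bits.
Transmission delays (L/R per hop): 0.187385, 0.573176, 1.31321 μs; sum = 2.07377 μs.
Propagation delays (d/s per hop): 0.0207447, 0.219895, 0.0199074 μs; sum = 0.260547 μs.
End-to-end = 2.334 μs.

2.334 μs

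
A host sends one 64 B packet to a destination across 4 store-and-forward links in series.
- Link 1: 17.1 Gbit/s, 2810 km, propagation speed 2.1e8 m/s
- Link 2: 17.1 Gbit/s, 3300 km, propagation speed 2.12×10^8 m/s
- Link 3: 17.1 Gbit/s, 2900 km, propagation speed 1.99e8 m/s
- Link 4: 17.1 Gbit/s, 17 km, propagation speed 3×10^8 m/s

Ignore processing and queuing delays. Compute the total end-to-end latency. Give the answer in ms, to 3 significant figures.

43.6 ms

L = 64 × 8 = 512 bits.
Transmission delay per hop = L/R = 512/1.71e+10 = 2.99415e-05 ms; 4 hops → 0.000119766 ms.
Propagation delays (d/s per hop): 13.381, 15.566, 14.5729, 0.0566667 ms; sum = 43.5765 ms.
End-to-end = 43.6 ms.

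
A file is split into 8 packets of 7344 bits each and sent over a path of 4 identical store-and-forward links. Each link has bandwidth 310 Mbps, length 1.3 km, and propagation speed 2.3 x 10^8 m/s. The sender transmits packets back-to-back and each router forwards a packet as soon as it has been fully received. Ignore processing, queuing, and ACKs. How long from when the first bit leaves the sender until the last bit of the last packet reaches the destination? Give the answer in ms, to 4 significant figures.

Per-hop transmission t_tx = L/R = 7344/310000000 = 0.0236903 ms.
Per-hop propagation t_prop = 1300/2.3e+08 = 0.00565217 ms.
Pipeline fill: first packet needs 4·t_tx to clear all hops; remaining 7 packets each add one t_tx.
Total = (4+8-1)·t_tx + 4·t_prop = 11·0.0236903 + 4·0.00565217 = 0.2832 ms.

0.2832 ms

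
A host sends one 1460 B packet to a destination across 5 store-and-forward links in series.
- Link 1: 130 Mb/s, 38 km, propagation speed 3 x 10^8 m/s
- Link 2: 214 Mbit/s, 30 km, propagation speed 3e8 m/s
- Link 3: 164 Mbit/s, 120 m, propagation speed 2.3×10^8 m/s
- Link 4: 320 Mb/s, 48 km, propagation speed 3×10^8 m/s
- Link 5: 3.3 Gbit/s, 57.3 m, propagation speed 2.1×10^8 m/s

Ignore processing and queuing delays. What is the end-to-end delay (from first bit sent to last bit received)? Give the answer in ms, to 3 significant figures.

0.643 ms

L = 1460 × 8 = 11680 bits.
Transmission delays (L/R per hop): 0.0898462, 0.0545794, 0.0712195, 0.0365, 0.00353939 ms; sum = 0.255684 ms.
Propagation delays (d/s per hop): 0.126667, 0.1, 0.000521739, 0.16, 0.000272857 ms; sum = 0.387461 ms.
End-to-end = 0.643 ms.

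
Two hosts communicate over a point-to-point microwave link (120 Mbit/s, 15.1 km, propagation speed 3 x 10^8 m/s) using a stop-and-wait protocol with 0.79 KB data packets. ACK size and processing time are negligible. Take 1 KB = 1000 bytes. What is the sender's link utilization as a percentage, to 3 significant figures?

34.3 %

t_tx = L/R = 6320/120000000 = 5.26667e-05 s.
t_prop = 15100/300000000 = 5.03333e-05 s; RTT = 0.000100667 s.
Cycle = t_tx + RTT = 0.000153333 s.
Utilization = t_tx / cycle = 5.26667e-05/0.000153333 = 34.3 %.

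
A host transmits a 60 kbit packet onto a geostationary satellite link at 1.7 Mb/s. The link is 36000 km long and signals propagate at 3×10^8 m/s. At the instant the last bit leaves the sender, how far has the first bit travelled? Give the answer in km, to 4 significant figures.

10590 km

t_tx = L/R = 60000/1700000 = 0.0352941 s.
Distance = s × t_tx = 300000000 × 0.0352941 = 10590 km.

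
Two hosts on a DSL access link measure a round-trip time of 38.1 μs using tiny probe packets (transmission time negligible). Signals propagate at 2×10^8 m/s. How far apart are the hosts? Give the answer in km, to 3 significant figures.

3.81 km

One-way propagation = RTT/2 = 19.05 μs.
d = s × t = 200000000 × 1.905e-05 = 3.81 km.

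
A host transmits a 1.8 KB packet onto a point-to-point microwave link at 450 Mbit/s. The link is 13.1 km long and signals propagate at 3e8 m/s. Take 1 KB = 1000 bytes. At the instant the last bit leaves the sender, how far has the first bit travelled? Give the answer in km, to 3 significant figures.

9.60 km

t_tx = L/R = 14400/450000000 = 3.2e-05 s.
Distance = s × t_tx = 300000000 × 3.2e-05 = 9.60 km.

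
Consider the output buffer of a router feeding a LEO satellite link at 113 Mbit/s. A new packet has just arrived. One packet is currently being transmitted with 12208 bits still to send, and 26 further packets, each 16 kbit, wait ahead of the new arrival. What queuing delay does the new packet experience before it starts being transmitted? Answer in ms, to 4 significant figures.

Each queued packet: L/R = 16000/113000000 = 0.141593 ms.
26 queued → 3.68142 ms.
Plus remaining 12208 bits of current packet: 0.108035 ms.
Queuing delay = 3.789 ms.

3.789 ms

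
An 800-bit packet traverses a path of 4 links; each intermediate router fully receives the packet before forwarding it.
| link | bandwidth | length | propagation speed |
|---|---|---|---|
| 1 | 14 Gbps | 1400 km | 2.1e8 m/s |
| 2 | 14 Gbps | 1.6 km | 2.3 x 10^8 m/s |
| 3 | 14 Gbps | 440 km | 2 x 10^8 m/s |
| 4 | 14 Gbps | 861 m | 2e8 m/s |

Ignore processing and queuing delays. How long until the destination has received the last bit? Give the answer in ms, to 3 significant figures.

8.88 ms

Transmission delay per hop = L/R = 800/14000000000 = 5.71429e-05 ms; 4 hops → 0.000228571 ms.
Propagation delays (d/s per hop): 6.66667, 0.00695652, 2.2, 0.004305 ms; sum = 8.87793 ms.
End-to-end = 8.88 ms.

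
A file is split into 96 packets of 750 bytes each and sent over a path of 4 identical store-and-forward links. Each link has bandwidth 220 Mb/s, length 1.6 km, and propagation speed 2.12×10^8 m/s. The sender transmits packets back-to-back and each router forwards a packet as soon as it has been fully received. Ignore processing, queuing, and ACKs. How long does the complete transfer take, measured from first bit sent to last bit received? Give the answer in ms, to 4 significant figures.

Per-hop transmission t_tx = L/R = 6000/220000000 = 0.0272727 ms.
Per-hop propagation t_prop = 1600/212000000 = 0.00754717 ms.
Pipeline fill: first packet needs 4·t_tx to clear all hops; remaining 95 packets each add one t_tx.
Total = (4+96-1)·t_tx + 4·t_prop = 99·0.0272727 + 4·0.00754717 = 2.730 ms.

2.730 ms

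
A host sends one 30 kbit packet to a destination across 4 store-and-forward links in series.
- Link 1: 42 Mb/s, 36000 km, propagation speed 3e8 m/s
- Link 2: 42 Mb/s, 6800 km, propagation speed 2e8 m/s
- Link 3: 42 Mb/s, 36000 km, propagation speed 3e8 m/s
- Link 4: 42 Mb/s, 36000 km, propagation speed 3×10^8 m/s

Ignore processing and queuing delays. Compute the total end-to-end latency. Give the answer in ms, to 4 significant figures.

396.9 ms

L = 30000 bits.
Transmission delay per hop = L/R = 30000/42000000 = 0.714286 ms; 4 hops → 2.85714 ms.
Propagation delays (d/s per hop): 120, 34, 120, 120 ms; sum = 394 ms.
End-to-end = 396.9 ms.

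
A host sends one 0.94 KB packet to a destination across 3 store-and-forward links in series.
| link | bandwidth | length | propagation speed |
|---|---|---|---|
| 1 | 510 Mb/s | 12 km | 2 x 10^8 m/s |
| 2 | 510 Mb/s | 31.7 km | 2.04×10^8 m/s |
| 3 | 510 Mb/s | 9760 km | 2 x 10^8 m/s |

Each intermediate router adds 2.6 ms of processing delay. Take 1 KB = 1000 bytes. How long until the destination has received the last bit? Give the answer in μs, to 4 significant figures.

L = 7520 bits.
Transmission delay per hop = L/R = 7520/510000000 = 14.7451 μs; 3 hops → 44.2353 μs.
Propagation delays (d/s per hop): 60, 155.392, 48800 μs; sum = 49015.4 μs.
Processing at 2 router(s): 2 × 2.6 ms = 5200 μs.
End-to-end = 54260 μs.

54260 μs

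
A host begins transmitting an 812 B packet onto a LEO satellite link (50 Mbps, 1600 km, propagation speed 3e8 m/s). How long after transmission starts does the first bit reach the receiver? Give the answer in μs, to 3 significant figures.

First bit experiences only propagation delay: d/s = 1600000/300000000 = 5330 μs.

5330 μs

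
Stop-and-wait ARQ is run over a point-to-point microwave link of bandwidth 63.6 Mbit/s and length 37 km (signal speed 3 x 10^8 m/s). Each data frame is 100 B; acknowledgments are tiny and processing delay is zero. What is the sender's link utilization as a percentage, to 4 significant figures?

4.852 %

t_tx = L/R = 800/63600000 = 1.25786e-05 s.
t_prop = 37000/300000000 = 0.000123333 s; RTT = 0.000246667 s.
Cycle = t_tx + RTT = 0.000259245 s.
Utilization = t_tx / cycle = 1.25786e-05/0.000259245 = 4.852 %.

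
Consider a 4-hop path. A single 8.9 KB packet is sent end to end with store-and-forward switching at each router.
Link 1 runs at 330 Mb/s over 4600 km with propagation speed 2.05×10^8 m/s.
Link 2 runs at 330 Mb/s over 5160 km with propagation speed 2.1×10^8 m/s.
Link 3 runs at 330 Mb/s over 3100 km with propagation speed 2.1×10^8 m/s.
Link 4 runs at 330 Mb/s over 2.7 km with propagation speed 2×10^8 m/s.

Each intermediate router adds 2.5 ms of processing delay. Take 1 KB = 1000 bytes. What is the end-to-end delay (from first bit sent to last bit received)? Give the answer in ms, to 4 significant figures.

L = 71200 bits.
Transmission delay per hop = L/R = 71200/330000000 = 0.215758 ms; 4 hops → 0.86303 ms.
Propagation delays (d/s per hop): 22.439, 24.5714, 14.7619, 0.0135 ms; sum = 61.7859 ms.
Processing at 3 router(s): 3 × 2.5 ms = 7.5 ms.
End-to-end = 70.15 ms.

70.15 ms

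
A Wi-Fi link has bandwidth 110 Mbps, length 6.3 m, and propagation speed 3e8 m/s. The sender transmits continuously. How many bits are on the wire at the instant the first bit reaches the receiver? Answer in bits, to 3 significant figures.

2.31 bits

Propagation delay = 6.3 / 300000000 = 2.1e-08 s.
BDP = R × t_prop = 110000000 × 2.1e-08 = 2.31 bits.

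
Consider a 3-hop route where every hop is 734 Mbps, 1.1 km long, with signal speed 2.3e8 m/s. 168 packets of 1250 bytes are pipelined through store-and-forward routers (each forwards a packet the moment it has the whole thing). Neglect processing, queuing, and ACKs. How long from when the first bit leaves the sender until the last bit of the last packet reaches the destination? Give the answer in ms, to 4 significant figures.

2.330 ms

Per-hop transmission t_tx = L/R = 10000/734000000 = 0.013624 ms.
Per-hop propagation t_prop = 1100/2.3e+08 = 0.00478261 ms.
Pipeline fill: first packet needs 3·t_tx to clear all hops; remaining 167 packets each add one t_tx.
Total = (3+168-1)·t_tx + 3·t_prop = 170·0.013624 + 3·0.00478261 = 2.330 ms.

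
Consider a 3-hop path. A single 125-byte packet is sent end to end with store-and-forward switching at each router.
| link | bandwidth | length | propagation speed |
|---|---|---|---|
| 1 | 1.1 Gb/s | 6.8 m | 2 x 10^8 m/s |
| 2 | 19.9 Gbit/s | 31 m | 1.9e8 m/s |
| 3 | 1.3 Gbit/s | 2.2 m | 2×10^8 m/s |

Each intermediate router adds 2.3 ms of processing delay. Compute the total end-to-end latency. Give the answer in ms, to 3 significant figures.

4.60 ms

L = 125 × 8 = 1000 bits.
Transmission delays (L/R per hop): 0.000909091, 5.02513e-05, 0.000769231 ms; sum = 0.00172857 ms.
Propagation delays (d/s per hop): 3.4e-05, 0.000163158, 1.1e-05 ms; sum = 0.000208158 ms.
Processing at 2 router(s): 2 × 2.3 ms = 4.6 ms.
End-to-end = 4.60 ms.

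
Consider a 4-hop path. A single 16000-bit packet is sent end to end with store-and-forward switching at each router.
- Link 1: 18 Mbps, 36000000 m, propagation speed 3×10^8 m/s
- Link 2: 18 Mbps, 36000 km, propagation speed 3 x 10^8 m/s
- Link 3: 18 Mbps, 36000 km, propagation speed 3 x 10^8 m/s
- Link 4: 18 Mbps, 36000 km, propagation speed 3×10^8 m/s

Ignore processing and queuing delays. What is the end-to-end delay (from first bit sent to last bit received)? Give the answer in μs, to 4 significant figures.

483600 μs

Transmission delay per hop = L/R = 16000/18000000 = 888.889 μs; 4 hops → 3555.56 μs.
Propagation delays (d/s per hop): 120000, 120000, 120000, 120000 μs; sum = 480000 μs.
End-to-end = 483600 μs.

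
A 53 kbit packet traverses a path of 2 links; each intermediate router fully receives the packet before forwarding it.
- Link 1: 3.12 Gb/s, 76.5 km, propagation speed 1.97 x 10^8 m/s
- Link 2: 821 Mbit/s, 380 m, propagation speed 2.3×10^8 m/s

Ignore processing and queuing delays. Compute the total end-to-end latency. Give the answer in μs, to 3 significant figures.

472 μs

L = 53000 bits.
Transmission delays (L/R per hop): 16.9872, 64.5554 μs; sum = 81.5426 μs.
Propagation delays (d/s per hop): 388.325, 1.65217 μs; sum = 389.977 μs.
End-to-end = 472 μs.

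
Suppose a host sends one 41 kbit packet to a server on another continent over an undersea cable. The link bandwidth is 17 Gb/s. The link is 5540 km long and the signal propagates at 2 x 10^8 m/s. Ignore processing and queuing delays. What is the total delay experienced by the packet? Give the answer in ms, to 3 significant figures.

27.7 ms

L = 41000 bits.
Transmission delay = L/R = 41000 / 17000000000 = 0.00241176 ms.
Propagation delay = d/s = 5540000 m / 200000000 m/s = 27.7 ms.
Total = 27.7 ms.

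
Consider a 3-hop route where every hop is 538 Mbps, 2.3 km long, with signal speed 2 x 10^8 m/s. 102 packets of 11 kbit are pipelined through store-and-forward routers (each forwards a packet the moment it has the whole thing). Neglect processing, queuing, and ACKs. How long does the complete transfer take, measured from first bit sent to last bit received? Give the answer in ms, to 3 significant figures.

Per-hop transmission t_tx = L/R = 11000/538000000 = 0.0204461 ms.
Per-hop propagation t_prop = 2300/200000000 = 0.0115 ms.
Pipeline fill: first packet needs 3·t_tx to clear all hops; remaining 101 packets each add one t_tx.
Total = (3+102-1)·t_tx + 3·t_prop = 104·0.0204461 + 3·0.0115 = 2.16 ms.

2.16 ms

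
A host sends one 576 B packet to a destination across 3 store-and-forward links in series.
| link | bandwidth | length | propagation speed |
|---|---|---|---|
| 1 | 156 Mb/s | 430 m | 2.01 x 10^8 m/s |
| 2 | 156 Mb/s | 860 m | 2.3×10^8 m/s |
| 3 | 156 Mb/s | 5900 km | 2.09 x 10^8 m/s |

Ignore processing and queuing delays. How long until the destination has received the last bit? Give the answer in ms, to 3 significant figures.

28.3 ms

L = 576 × 8 = 4608 bits.
Transmission delay per hop = L/R = 4608/156000000 = 0.0295385 ms; 3 hops → 0.0886154 ms.
Propagation delays (d/s per hop): 0.0021393, 0.00373913, 28.2297 ms; sum = 28.2355 ms.
End-to-end = 28.3 ms.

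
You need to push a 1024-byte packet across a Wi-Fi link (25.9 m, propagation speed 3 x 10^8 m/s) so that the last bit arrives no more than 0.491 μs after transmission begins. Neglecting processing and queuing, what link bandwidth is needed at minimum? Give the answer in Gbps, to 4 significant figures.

20.24 Gbps

L = 8192 bits.
Propagation delay = 25.9 / 300000000 = 0.0863333 μs.
Transmission budget = 0.491 − 0.0863333 = 0.404667 μs.
R ≥ L / t_tx = 8192 bits / 4.04667e-07 s = 20.24 Gbps.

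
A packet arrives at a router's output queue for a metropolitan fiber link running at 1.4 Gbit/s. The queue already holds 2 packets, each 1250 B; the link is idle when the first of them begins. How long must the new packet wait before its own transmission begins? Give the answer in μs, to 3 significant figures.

14.3 μs

Each queued packet: L/R = 10000/1400000000 = 7.14286 μs.
2 queued → 14.2857 μs.
Queuing delay = 14.3 μs.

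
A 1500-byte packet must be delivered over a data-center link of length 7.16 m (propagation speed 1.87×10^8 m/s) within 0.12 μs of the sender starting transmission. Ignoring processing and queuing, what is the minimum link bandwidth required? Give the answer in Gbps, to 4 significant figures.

146.9 Gbps

L = 12000 bits.
Propagation delay = 7.16 / 187000000 = 0.0382888 μs.
Transmission budget = 0.12 − 0.0382888 = 0.0817112 μs.
R ≥ L / t_tx = 12000 bits / 8.17112e-08 s = 146.9 Gbps.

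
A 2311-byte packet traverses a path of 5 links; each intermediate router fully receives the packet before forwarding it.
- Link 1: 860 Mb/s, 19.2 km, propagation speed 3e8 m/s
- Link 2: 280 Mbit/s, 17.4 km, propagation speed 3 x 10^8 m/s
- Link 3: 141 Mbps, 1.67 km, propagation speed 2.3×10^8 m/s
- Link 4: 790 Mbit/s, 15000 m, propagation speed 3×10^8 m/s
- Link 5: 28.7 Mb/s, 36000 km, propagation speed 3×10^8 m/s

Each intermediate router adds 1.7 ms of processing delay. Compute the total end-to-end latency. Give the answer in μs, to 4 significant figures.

L = 2311 × 8 = 18488 bits.
Transmission delays (L/R per hop): 21.4977, 66.0286, 131.121, 23.4025, 644.181 μs; sum = 886.231 μs.
Propagation delays (d/s per hop): 64, 58, 7.26087, 50, 120000 μs; sum = 120179 μs.
Processing at 4 router(s): 4 × 1.7 ms = 6800 μs.
End-to-end = 127900 μs.

127900 μs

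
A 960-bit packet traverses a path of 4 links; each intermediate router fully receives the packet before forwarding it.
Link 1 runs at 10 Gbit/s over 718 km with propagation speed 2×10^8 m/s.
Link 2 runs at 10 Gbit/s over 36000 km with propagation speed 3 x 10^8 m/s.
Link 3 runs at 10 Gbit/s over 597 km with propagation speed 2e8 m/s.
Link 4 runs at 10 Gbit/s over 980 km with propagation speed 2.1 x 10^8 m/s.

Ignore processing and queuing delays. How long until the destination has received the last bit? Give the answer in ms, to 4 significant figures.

131.2 ms

Transmission delay per hop = L/R = 960/10000000000 = 9.6e-05 ms; 4 hops → 0.000384 ms.
Propagation delays (d/s per hop): 3.59, 120, 2.985, 4.66667 ms; sum = 131.242 ms.
End-to-end = 131.2 ms.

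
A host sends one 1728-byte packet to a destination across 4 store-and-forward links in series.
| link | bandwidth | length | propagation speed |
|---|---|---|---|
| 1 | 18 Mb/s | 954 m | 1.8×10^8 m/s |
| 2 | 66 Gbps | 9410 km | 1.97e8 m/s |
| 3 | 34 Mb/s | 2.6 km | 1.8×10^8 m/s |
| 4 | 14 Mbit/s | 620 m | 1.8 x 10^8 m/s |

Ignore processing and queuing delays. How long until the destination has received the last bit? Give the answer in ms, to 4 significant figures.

49.95 ms

L = 1728 × 8 = 13824 bits.
Transmission delays (L/R per hop): 0.768, 0.000209455, 0.406588, 0.987429 ms; sum = 2.16223 ms.
Propagation delays (d/s per hop): 0.0053, 47.7665, 0.0144444, 0.00344444 ms; sum = 47.7897 ms.
End-to-end = 49.95 ms.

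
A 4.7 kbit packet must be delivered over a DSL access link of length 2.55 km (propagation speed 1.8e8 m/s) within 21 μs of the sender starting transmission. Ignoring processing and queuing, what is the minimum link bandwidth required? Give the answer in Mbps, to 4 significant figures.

687.8 Mbps

Propagation delay = 2550 / 180000000 = 14.1667 μs.
Transmission budget = 21 − 14.1667 = 6.83333 μs.
R ≥ L / t_tx = 4700 bits / 6.83333e-06 s = 687.8 Mbps.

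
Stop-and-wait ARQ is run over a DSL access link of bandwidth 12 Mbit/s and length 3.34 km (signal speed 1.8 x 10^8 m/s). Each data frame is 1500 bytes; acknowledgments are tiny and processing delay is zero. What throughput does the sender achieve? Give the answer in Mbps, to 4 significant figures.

t_tx = L/R = 12000/12000000 = 0.001 s.
t_prop = 3340/180000000 = 1.85556e-05 s; RTT = 3.71111e-05 s.
Cycle = t_tx + RTT = 0.00103711 s.
Throughput = L / cycle = 12000 / 0.00103711 = 11.57 Mbps.

11.57 Mbps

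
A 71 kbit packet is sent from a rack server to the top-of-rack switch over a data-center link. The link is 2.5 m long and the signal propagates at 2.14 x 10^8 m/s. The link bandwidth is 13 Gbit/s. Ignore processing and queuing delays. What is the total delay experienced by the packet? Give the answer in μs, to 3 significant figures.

5.47 μs

L = 71000 bits.
Transmission delay = L/R = 71000 / 13000000000 = 5.46154 μs.
Propagation delay = d/s = 2.5 m / 214000000 m/s = 0.0116822 μs.
Total = 5.47 μs.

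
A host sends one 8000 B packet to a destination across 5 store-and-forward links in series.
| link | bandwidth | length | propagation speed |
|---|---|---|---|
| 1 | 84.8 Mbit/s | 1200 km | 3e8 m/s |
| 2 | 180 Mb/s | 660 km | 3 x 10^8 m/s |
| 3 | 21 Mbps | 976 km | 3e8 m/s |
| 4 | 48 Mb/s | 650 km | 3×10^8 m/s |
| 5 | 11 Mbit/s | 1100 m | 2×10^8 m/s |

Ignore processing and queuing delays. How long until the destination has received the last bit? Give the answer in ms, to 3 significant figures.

L = 8000 × 8 = 64000 bits.
Transmission delays (L/R per hop): 0.754717, 0.355556, 3.04762, 1.33333, 5.81818 ms; sum = 11.3094 ms.
Propagation delays (d/s per hop): 4, 2.2, 3.25333, 2.16667, 0.0055 ms; sum = 11.6255 ms.
End-to-end = 22.9 ms.

22.9 ms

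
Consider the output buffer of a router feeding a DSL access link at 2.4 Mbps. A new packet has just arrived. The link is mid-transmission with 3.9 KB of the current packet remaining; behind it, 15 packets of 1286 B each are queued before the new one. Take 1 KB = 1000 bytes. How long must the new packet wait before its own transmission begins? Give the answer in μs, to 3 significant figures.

Each queued packet: L/R = 10288/2400000 = 4286.67 μs.
15 queued → 64300 μs.
Plus remaining 31200 bits of current packet: 13000 μs.
Queuing delay = 77300 μs.

77300 μs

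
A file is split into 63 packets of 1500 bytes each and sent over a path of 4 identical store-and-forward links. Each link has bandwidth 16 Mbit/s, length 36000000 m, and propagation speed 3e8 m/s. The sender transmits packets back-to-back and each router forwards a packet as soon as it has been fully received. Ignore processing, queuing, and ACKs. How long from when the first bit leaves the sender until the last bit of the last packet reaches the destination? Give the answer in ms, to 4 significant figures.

529.5 ms

Per-hop transmission t_tx = L/R = 12000/16000000 = 0.75 ms.
Per-hop propagation t_prop = 36000000/300000000 = 120 ms.
Pipeline fill: first packet needs 4·t_tx to clear all hops; remaining 62 packets each add one t_tx.
Total = (4+63-1)·t_tx + 4·t_prop = 66·0.75 + 4·120 = 529.5 ms.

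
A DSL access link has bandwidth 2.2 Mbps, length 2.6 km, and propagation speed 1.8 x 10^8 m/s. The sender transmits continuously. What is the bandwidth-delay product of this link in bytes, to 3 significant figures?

3.97 bytes

Propagation delay = 2600 / 180000000 = 1.44444e-05 s.
BDP = R × t_prop = 2200000 × 1.44444e-05 = 31.7778 bits.
In bytes: 31.7778/8 = 3.97 bytes.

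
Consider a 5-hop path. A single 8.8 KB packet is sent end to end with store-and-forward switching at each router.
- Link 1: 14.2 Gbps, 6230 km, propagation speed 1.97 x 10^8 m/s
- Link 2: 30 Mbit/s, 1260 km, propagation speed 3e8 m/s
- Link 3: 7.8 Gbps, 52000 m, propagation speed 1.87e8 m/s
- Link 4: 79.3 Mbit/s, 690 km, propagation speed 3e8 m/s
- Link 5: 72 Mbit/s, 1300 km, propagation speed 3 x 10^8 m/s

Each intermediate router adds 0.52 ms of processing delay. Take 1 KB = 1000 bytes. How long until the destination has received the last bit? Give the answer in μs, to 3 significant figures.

L = 70400 bits.
Transmission delays (L/R per hop): 4.95775, 2346.67, 9.02564, 887.768, 977.778 μs; sum = 4226.2 μs.
Propagation delays (d/s per hop): 31624.4, 4200, 278.075, 2300, 4333.33 μs; sum = 42735.8 μs.
Processing at 4 router(s): 4 × 0.52 ms = 2080 μs.
End-to-end = 49000 μs.

49000 μs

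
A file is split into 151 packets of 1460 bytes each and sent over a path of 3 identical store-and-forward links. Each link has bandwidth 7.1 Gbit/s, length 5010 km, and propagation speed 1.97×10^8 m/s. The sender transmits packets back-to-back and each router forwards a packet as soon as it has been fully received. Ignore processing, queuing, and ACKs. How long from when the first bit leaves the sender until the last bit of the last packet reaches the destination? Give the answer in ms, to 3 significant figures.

76.5 ms

Per-hop transmission t_tx = L/R = 11680/7100000000 = 0.00164507 ms.
Per-hop propagation t_prop = 5010000/197000000 = 25.4315 ms.
Pipeline fill: first packet needs 3·t_tx to clear all hops; remaining 150 packets each add one t_tx.
Total = (3+151-1)·t_tx + 3·t_prop = 153·0.00164507 + 3·25.4315 = 76.5 ms.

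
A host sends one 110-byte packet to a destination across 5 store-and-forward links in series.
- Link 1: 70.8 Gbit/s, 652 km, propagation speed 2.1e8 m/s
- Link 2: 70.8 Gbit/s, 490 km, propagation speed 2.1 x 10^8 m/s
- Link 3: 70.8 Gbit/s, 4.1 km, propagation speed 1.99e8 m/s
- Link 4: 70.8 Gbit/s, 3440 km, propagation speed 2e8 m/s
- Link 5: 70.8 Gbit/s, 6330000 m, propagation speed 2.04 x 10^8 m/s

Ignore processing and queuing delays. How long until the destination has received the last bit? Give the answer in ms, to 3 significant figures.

L = 110 × 8 = 880 bits.
Transmission delay per hop = L/R = 880/70800000000 = 1.24294e-05 ms; 5 hops → 6.21469e-05 ms.
Propagation delays (d/s per hop): 3.10476, 2.33333, 0.020603, 17.2, 31.0294 ms; sum = 53.6881 ms.
End-to-end = 53.7 ms.

53.7 ms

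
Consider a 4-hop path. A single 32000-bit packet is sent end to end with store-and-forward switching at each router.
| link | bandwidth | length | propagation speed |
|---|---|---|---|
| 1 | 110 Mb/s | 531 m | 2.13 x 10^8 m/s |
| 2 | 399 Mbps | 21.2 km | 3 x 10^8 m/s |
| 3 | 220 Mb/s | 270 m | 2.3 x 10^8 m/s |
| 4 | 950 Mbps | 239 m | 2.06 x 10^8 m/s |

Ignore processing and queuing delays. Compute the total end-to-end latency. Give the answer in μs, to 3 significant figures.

Transmission delays (L/R per hop): 290.909, 80.2005, 145.455, 33.6842 μs; sum = 550.248 μs.
Propagation delays (d/s per hop): 2.49296, 70.6667, 1.17391, 1.16019 μs; sum = 75.4937 μs.
End-to-end = 626 μs.

626 μs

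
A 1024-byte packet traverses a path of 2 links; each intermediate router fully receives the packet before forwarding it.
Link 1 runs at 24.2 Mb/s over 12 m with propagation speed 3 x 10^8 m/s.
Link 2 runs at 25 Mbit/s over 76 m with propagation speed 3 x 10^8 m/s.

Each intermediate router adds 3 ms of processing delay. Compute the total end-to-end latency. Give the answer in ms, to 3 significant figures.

3.67 ms

L = 1024 × 8 = 8192 bits.
Transmission delays (L/R per hop): 0.338512, 0.32768 ms; sum = 0.666192 ms.
Propagation delays (d/s per hop): 4e-05, 0.000253333 ms; sum = 0.000293333 ms.
Processing at 1 router(s): 1 × 3 ms = 3 ms.
End-to-end = 3.67 ms.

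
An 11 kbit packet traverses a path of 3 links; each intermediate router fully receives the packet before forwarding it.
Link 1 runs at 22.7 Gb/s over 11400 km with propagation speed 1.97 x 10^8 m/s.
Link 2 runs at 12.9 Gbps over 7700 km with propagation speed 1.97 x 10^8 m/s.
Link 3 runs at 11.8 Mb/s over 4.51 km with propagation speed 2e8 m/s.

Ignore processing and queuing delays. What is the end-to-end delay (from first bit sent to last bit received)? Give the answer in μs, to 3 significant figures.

97900 μs

L = 11000 bits.
Transmission delays (L/R per hop): 0.484581, 0.852713, 932.203 μs; sum = 933.541 μs.
Propagation delays (d/s per hop): 57868, 39086.3, 22.55 μs; sum = 96976.9 μs.
End-to-end = 97900 μs.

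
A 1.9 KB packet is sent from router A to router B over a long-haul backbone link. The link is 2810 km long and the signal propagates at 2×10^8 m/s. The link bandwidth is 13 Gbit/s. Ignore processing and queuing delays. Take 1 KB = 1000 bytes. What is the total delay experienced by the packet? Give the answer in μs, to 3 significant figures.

14100 μs

L = 15200 bits.
Transmission delay = L/R = 15200 / 13000000000 = 1.16923 μs.
Propagation delay = d/s = 2810000 m / 200000000 m/s = 14050 μs.
Total = 14100 μs.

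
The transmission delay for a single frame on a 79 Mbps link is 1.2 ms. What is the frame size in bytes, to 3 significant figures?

L = R × t_tx = 79000000 b/s × 0.0012 s = 94800 bits.
In bytes: 94800 / 8 = 11900 bytes.

11900 bytes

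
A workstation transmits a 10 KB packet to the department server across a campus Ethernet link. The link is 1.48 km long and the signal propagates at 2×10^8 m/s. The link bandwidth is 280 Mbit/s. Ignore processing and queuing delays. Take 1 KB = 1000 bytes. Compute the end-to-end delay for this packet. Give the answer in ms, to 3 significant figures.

0.293 ms

L = 80000 bits.
Transmission delay = L/R = 80000 / 280000000 = 0.285714 ms.
Propagation delay = d/s = 1480 m / 200000000 m/s = 0.0074 ms.
Total = 0.293 ms.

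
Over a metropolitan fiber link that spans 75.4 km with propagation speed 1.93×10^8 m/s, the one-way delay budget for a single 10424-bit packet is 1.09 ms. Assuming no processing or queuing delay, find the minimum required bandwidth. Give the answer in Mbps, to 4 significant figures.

Propagation delay = 75400 / 193000000 = 0.390674 ms.
Transmission budget = 1.09 − 0.390674 = 0.699326 ms.
R ≥ L / t_tx = 10424 bits / 0.000699326 s = 14.91 Mbps.

14.91 Mbps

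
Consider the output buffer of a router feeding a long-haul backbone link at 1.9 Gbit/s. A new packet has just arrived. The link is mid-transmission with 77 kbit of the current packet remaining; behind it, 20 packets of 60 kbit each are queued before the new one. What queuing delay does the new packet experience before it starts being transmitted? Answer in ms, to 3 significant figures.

Each queued packet: L/R = 60000/1900000000 = 0.0315789 ms.
20 queued → 0.631579 ms.
Plus remaining 77000 bits of current packet: 0.0405263 ms.
Queuing delay = 0.672 ms.

0.672 ms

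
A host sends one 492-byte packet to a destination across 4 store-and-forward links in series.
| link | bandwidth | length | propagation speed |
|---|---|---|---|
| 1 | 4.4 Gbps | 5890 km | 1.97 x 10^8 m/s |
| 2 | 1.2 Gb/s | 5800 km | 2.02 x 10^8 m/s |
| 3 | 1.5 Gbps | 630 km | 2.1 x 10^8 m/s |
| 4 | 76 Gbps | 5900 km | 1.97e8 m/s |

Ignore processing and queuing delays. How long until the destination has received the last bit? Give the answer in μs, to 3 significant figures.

L = 492 × 8 = 3936 bits.
Transmission delays (L/R per hop): 0.894545, 3.28, 2.624, 0.0517895 μs; sum = 6.85033 μs.
Propagation delays (d/s per hop): 29898.5, 28712.9, 3000, 29949.2 μs; sum = 91560.6 μs.
End-to-end = 91600 μs.

91600 μs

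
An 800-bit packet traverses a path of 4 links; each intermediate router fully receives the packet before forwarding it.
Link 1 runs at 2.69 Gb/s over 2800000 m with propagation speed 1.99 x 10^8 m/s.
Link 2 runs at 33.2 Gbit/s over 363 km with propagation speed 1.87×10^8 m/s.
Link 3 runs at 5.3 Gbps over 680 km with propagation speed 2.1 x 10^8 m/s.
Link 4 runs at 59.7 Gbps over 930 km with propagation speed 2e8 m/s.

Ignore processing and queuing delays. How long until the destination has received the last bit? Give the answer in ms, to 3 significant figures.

Transmission delays (L/R per hop): 0.000297398, 2.40964e-05, 0.000150943, 1.34003e-05 ms; sum = 0.000485838 ms.
Propagation delays (d/s per hop): 14.0704, 1.94118, 3.2381, 4.65 ms; sum = 23.8996 ms.
End-to-end = 23.9 ms.

23.9 ms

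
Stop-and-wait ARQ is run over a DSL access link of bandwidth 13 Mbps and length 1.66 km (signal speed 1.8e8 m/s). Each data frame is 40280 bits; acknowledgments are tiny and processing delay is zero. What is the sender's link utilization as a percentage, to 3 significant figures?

t_tx = L/R = 40280/13000000 = 0.00309846 s.
t_prop = 1660/180000000 = 9.22222e-06 s; RTT = 1.84444e-05 s.
Cycle = t_tx + RTT = 0.00311691 s.
Utilization = t_tx / cycle = 0.00309846/0.00311691 = 99.4 %.

99.4 %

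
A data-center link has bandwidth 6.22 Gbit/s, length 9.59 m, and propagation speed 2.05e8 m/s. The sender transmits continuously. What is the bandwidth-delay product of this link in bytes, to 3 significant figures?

36.4 bytes

Propagation delay = 9.59 / 2.05e+08 = 4.67805e-08 s.
BDP = R × t_prop = 6220000000 × 4.67805e-08 = 290.975 bits.
In bytes: 290.975/8 = 36.4 bytes.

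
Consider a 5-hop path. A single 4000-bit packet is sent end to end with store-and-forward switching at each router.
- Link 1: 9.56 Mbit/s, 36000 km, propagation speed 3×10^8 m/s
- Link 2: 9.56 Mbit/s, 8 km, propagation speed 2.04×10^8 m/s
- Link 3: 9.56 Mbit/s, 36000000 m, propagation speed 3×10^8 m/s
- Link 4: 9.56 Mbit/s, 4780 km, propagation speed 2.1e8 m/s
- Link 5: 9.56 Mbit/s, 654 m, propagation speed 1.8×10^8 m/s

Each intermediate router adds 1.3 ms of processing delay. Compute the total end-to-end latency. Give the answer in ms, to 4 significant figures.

Transmission delay per hop = L/R = 4000/9560000 = 0.41841 ms; 5 hops → 2.09205 ms.
Propagation delays (d/s per hop): 120, 0.0392157, 120, 22.7619, 0.00363333 ms; sum = 262.805 ms.
Processing at 4 router(s): 4 × 1.3 ms = 5.2 ms.
End-to-end = 270.1 ms.

270.1 ms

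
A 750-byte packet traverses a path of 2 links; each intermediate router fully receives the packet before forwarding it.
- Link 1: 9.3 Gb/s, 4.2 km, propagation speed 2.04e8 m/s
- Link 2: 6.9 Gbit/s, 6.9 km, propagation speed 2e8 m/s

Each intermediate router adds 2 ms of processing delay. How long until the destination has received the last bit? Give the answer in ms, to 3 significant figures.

L = 750 × 8 = 6000 bits.
Transmission delays (L/R per hop): 0.000645161, 0.000869565 ms; sum = 0.00151473 ms.
Propagation delays (d/s per hop): 0.0205882, 0.0345 ms; sum = 0.0550882 ms.
Processing at 1 router(s): 1 × 2 ms = 2 ms.
End-to-end = 2.06 ms.

2.06 ms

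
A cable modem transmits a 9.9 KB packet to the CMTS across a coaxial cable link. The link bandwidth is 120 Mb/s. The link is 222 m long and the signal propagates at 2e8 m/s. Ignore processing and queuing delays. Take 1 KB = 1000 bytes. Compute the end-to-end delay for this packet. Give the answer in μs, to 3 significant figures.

L = 79200 bits.
Transmission delay = L/R = 79200 / 120000000 = 660 μs.
Propagation delay = d/s = 222 m / 200000000 m/s = 1.11 μs.
Total = 661 μs.

661 μs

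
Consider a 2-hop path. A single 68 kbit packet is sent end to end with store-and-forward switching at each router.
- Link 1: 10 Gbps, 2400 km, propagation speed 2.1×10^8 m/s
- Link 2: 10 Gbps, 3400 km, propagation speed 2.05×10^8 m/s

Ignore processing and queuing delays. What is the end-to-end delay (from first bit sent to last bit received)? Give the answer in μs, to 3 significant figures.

28000 μs

L = 68000 bits.
Transmission delay per hop = L/R = 68000/10000000000 = 6.8 μs; 2 hops → 13.6 μs.
Propagation delays (d/s per hop): 11428.6, 16585.4 μs; sum = 28013.9 μs.
End-to-end = 28000 μs.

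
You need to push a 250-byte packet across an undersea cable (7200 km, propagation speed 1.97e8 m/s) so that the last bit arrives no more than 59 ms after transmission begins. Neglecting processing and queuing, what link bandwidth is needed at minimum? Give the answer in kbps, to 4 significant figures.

L = 2000 bits.
Propagation delay = 7200000 / 197000000 = 36.5482 ms.
Transmission budget = 59 − 36.5482 = 22.4518 ms.
R ≥ L / t_tx = 2000 bits / 0.0224518 s = 89.08 kbps.

89.08 kbps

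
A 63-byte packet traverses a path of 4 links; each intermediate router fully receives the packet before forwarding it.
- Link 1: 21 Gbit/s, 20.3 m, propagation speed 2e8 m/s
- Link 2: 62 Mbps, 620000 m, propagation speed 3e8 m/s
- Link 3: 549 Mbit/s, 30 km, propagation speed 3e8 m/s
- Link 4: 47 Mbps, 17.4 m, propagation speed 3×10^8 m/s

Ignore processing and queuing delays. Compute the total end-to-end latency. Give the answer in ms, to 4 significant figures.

L = 63 × 8 = 504 bits.
Transmission delays (L/R per hop): 2.4e-05, 0.00812903, 0.000918033, 0.0107234 ms; sum = 0.0197945 ms.
Propagation delays (d/s per hop): 0.0001015, 2.06667, 0.1, 5.8e-05 ms; sum = 2.16683 ms.
End-to-end = 2.187 ms.

2.187 ms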